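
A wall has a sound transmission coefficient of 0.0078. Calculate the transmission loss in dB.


Given values:
  tau = 0.0078
Formula: TL = 10 * log10(1 / tau)
Compute 1 / tau = 1 / 0.0078 = 128.2051
Compute log10(128.2051) = 2.107905
TL = 10 * 2.107905 = 21.08

21.08 dB


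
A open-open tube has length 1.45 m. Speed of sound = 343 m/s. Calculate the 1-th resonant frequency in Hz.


Given values:
  Tube type: open-open, L = 1.45 m, c = 343 m/s, n = 1
Formula: f_n = n * c / (2 * L)
Compute 2 * L = 2 * 1.45 = 2.9
f = 1 * 343 / 2.9
f = 118.28

118.28 Hz


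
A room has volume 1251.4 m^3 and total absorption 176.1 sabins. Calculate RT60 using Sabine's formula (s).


Given values:
  V = 1251.4 m^3
  A = 176.1 sabins
Formula: RT60 = 0.161 * V / A
Numerator: 0.161 * 1251.4 = 201.4754
RT60 = 201.4754 / 176.1 = 1.144

1.144 s


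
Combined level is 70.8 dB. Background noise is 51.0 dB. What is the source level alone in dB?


Given values:
  L_total = 70.8 dB, L_bg = 51.0 dB
Formula: L_source = 10 * log10(10^(L_total/10) - 10^(L_bg/10))
Convert to linear:
  10^(70.8/10) = 12022644.3462
  10^(51.0/10) = 125892.5412
Difference: 12022644.3462 - 125892.5412 = 11896751.805
L_source = 10 * log10(11896751.805) = 70.75

70.75 dB


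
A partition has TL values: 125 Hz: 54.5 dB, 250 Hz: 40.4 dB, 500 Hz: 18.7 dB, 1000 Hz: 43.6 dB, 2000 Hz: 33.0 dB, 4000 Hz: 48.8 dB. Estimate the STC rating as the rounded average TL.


Given TL values at each frequency:
  125 Hz: 54.5 dB
  250 Hz: 40.4 dB
  500 Hz: 18.7 dB
  1000 Hz: 43.6 dB
  2000 Hz: 33.0 dB
  4000 Hz: 48.8 dB
Formula: STC ~ round(average of TL values)
Sum = 54.5 + 40.4 + 18.7 + 43.6 + 33.0 + 48.8 = 239.0
Average = 239.0 / 6 = 39.83
Rounded: 40

40


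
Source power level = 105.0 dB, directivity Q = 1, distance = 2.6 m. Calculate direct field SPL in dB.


Given values:
  Lw = 105.0 dB, Q = 1, r = 2.6 m
Formula: SPL = Lw + 10 * log10(Q / (4 * pi * r^2))
Compute 4 * pi * r^2 = 4 * pi * 2.6^2 = 84.9487
Compute Q / denom = 1 / 84.9487 = 0.01177181
Compute 10 * log10(0.01177181) = -19.2916
SPL = 105.0 + (-19.2916) = 85.71

85.71 dB


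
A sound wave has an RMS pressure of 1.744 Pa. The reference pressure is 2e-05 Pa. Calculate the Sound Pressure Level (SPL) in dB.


Given values:
  p = 1.744 Pa
  p_ref = 2e-05 Pa
Formula: SPL = 20 * log10(p / p_ref)
Compute ratio: p / p_ref = 1.744 / 2e-05 = 87200
Compute log10: log10(87200) = 4.940516
Multiply: SPL = 20 * 4.940516 = 98.81

98.81 dB


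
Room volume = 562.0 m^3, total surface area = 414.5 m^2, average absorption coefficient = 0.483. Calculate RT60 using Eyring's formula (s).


Given values:
  V = 562.0 m^3, S = 414.5 m^2, alpha = 0.483
Formula: RT60 = 0.161 * V / (-S * ln(1 - alpha))
Compute ln(1 - 0.483) = ln(0.517) = -0.659712
Denominator: -414.5 * -0.659712 = 273.4506
Numerator: 0.161 * 562.0 = 90.482
RT60 = 90.482 / 273.4506 = 0.331

0.331 s


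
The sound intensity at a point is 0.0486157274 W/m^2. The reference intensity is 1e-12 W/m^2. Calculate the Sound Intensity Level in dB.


Given values:
  I = 0.0486157274 W/m^2
  I_ref = 1e-12 W/m^2
Formula: SIL = 10 * log10(I / I_ref)
Compute ratio: I / I_ref = 48615727400
Compute log10: log10(48615727400) = 10.686777
Multiply: SIL = 10 * 10.686777 = 106.87

106.87 dB


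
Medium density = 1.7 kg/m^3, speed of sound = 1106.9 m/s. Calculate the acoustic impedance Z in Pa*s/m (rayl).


Given values:
  rho = 1.7 kg/m^3
  c = 1106.9 m/s
Formula: Z = rho * c
Z = 1.7 * 1106.9
Z = 1881.73

1881.73 rayl


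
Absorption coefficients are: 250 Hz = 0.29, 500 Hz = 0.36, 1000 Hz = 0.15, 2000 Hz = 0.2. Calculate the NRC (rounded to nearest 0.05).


Given values:
  a_250 = 0.29, a_500 = 0.36
  a_1000 = 0.15, a_2000 = 0.2
Formula: NRC = (a250 + a500 + a1000 + a2000) / 4
Sum = 0.29 + 0.36 + 0.15 + 0.2 = 1.0
NRC = 1.0 / 4 = 0.25
Rounded to nearest 0.05: 0.25

0.25


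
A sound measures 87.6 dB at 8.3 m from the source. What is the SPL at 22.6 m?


Given values:
  SPL1 = 87.6 dB, r1 = 8.3 m, r2 = 22.6 m
Formula: SPL2 = SPL1 - 20 * log10(r2 / r1)
Compute ratio: r2 / r1 = 22.6 / 8.3 = 2.7229
Compute log10: log10(2.7229) = 0.435032
Compute drop: 20 * 0.435032 = 8.7006
SPL2 = 87.6 - 8.7006 = 78.9

78.9 dB


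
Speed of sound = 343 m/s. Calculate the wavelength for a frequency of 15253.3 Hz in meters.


Given values:
  c = 343 m/s, f = 15253.3 Hz
Formula: lambda = c / f
lambda = 343 / 15253.3
lambda = 0.0225

0.0225 m


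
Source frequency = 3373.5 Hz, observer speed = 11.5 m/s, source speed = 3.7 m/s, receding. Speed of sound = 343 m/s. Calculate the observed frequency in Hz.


Given values:
  f_s = 3373.5 Hz, v_o = 11.5 m/s, v_s = 3.7 m/s
  Direction: receding
Formula: f_o = f_s * (c - v_o) / (c + v_s)
Numerator: c - v_o = 343 - 11.5 = 331.5
Denominator: c + v_s = 343 + 3.7 = 346.7
f_o = 3373.5 * 331.5 / 346.7 = 3225.6

3225.6 Hz


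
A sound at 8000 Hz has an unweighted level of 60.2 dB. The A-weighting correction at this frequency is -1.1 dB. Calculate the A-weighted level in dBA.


Given values:
  SPL = 60.2 dB
  A-weighting at 8000 Hz = -1.1 dB
Formula: L_A = SPL + A_weight
L_A = 60.2 + (-1.1)
L_A = 59.1

59.1 dBA


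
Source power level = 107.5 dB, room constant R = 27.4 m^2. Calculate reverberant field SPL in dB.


Given values:
  Lw = 107.5 dB, R = 27.4 m^2
Formula: SPL = Lw + 10 * log10(4 / R)
Compute 4 / R = 4 / 27.4 = 0.145985
Compute 10 * log10(0.145985) = -8.3569
SPL = 107.5 + (-8.3569) = 99.14

99.14 dB


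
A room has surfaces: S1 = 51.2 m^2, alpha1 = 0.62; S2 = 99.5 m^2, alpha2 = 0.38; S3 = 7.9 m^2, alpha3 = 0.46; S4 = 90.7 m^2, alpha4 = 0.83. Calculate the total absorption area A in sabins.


Given surfaces:
  Surface 1: 51.2 * 0.62 = 31.744
  Surface 2: 99.5 * 0.38 = 37.81
  Surface 3: 7.9 * 0.46 = 3.634
  Surface 4: 90.7 * 0.83 = 75.281
Formula: A = sum(Si * alpha_i)
A = 31.744 + 37.81 + 3.634 + 75.281
A = 148.47

148.47 sabins


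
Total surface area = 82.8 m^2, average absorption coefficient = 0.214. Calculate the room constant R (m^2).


Given values:
  S = 82.8 m^2, alpha = 0.214
Formula: R = S * alpha / (1 - alpha)
Numerator: 82.8 * 0.214 = 17.7192
Denominator: 1 - 0.214 = 0.786
R = 17.7192 / 0.786 = 22.54

22.54 m^2


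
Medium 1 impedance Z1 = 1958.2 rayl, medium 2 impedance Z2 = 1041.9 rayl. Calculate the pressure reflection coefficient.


Given values:
  Z1 = 1958.2 rayl, Z2 = 1041.9 rayl
Formula: R = (Z2 - Z1) / (Z2 + Z1)
Numerator: Z2 - Z1 = 1041.9 - 1958.2 = -916.3
Denominator: Z2 + Z1 = 1041.9 + 1958.2 = 3000.1
R = -916.3 / 3000.1 = -0.3054

-0.3054


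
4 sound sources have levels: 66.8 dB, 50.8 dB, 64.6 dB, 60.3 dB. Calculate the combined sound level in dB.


Formula: L_total = 10 * log10( sum(10^(Li/10)) )
  Source 1: 10^(66.8/10) = 4786300.9232
  Source 2: 10^(50.8/10) = 120226.4435
  Source 3: 10^(64.6/10) = 2884031.5031
  Source 4: 10^(60.3/10) = 1071519.3052
Sum of linear values = 8862078.175
L_total = 10 * log10(8862078.175) = 69.48

69.48 dB


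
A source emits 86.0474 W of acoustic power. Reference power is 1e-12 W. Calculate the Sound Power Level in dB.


Given values:
  W = 86.0474 W
  W_ref = 1e-12 W
Formula: SWL = 10 * log10(W / W_ref)
Compute ratio: W / W_ref = 86047400000000
Compute log10: log10(86047400000000) = 13.934738
Multiply: SWL = 10 * 13.934738 = 139.35

139.35 dB


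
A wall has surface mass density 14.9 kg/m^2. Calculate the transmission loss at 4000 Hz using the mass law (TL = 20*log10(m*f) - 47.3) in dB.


Given values:
  m = 14.9 kg/m^2, f = 4000 Hz
Formula: TL = 20 * log10(m * f) - 47.3
Compute m * f = 14.9 * 4000 = 59600.0
Compute log10(59600.0) = 4.775246
Compute 20 * 4.775246 = 95.5049
TL = 95.5049 - 47.3 = 48.2

48.2 dB


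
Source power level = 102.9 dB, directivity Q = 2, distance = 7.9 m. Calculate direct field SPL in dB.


Given values:
  Lw = 102.9 dB, Q = 2, r = 7.9 m
Formula: SPL = Lw + 10 * log10(Q / (4 * pi * r^2))
Compute 4 * pi * r^2 = 4 * pi * 7.9^2 = 784.2672
Compute Q / denom = 2 / 784.2672 = 0.00255015
Compute 10 * log10(0.00255015) = -25.9343
SPL = 102.9 + (-25.9343) = 76.97

76.97 dB


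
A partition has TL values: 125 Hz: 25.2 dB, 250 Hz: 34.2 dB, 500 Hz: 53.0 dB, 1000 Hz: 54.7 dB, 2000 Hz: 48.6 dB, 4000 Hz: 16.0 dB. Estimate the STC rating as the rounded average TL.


Given TL values at each frequency:
  125 Hz: 25.2 dB
  250 Hz: 34.2 dB
  500 Hz: 53.0 dB
  1000 Hz: 54.7 dB
  2000 Hz: 48.6 dB
  4000 Hz: 16.0 dB
Formula: STC ~ round(average of TL values)
Sum = 25.2 + 34.2 + 53.0 + 54.7 + 48.6 + 16.0 = 231.7
Average = 231.7 / 6 = 38.62
Rounded: 39

39


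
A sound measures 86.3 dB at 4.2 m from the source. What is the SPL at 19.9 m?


Given values:
  SPL1 = 86.3 dB, r1 = 4.2 m, r2 = 19.9 m
Formula: SPL2 = SPL1 - 20 * log10(r2 / r1)
Compute ratio: r2 / r1 = 19.9 / 4.2 = 4.7381
Compute log10: log10(4.7381) = 0.675604
Compute drop: 20 * 0.675604 = 13.5121
SPL2 = 86.3 - 13.5121 = 72.79

72.79 dB


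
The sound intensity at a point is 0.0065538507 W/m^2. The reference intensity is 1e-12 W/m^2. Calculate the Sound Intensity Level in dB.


Given values:
  I = 0.0065538507 W/m^2
  I_ref = 1e-12 W/m^2
Formula: SIL = 10 * log10(I / I_ref)
Compute ratio: I / I_ref = 6553850700
Compute log10: log10(6553850700) = 9.816497
Multiply: SIL = 10 * 9.816497 = 98.16

98.16 dB


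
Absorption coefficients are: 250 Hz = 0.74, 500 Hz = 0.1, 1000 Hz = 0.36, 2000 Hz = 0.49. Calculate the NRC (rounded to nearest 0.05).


Given values:
  a_250 = 0.74, a_500 = 0.1
  a_1000 = 0.36, a_2000 = 0.49
Formula: NRC = (a250 + a500 + a1000 + a2000) / 4
Sum = 0.74 + 0.1 + 0.36 + 0.49 = 1.69
NRC = 1.69 / 4 = 0.4225
Rounded to nearest 0.05: 0.4

0.4


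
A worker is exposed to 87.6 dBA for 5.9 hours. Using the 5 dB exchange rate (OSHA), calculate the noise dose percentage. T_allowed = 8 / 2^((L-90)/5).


Given values:
  L = 87.6 dBA, T = 5.9 hours
Formula: T_allowed = 8 / 2^((L - 90) / 5)
Compute exponent: (87.6 - 90) / 5 = -0.48
Compute 2^(-0.48) = 0.716978
T_allowed = 8 / 0.716978 = 11.157943 hours
Dose = (T / T_allowed) * 100
Dose = (5.9 / 11.157943) * 100 = 52.88

52.88 %


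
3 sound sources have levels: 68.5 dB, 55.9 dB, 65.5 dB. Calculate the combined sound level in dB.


Formula: L_total = 10 * log10( sum(10^(Li/10)) )
  Source 1: 10^(68.5/10) = 7079457.8438
  Source 2: 10^(55.9/10) = 389045.145
  Source 3: 10^(65.5/10) = 3548133.8923
Sum of linear values = 11016636.8811
L_total = 10 * log10(11016636.8811) = 70.42

70.42 dB


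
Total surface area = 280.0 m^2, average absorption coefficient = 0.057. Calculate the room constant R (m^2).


Given values:
  S = 280.0 m^2, alpha = 0.057
Formula: R = S * alpha / (1 - alpha)
Numerator: 280.0 * 0.057 = 15.96
Denominator: 1 - 0.057 = 0.943
R = 15.96 / 0.943 = 16.92

16.92 m^2


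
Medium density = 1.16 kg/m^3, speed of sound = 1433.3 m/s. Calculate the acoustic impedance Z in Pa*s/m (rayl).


Given values:
  rho = 1.16 kg/m^3
  c = 1433.3 m/s
Formula: Z = rho * c
Z = 1.16 * 1433.3
Z = 1662.63

1662.63 rayl


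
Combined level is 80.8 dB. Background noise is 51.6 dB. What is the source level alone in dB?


Given values:
  L_total = 80.8 dB, L_bg = 51.6 dB
Formula: L_source = 10 * log10(10^(L_total/10) - 10^(L_bg/10))
Convert to linear:
  10^(80.8/10) = 120226443.4617
  10^(51.6/10) = 144543.9771
Difference: 120226443.4617 - 144543.9771 = 120081899.4846
L_source = 10 * log10(120081899.4846) = 80.79

80.79 dB


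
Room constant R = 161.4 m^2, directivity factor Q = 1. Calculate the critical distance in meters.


Given values:
  R = 161.4 m^2, Q = 1
Formula: d_c = 0.141 * sqrt(Q * R)
Compute Q * R = 1 * 161.4 = 161.4
Compute sqrt(161.4) = 12.7043
d_c = 0.141 * 12.7043 = 1.791

1.791 m


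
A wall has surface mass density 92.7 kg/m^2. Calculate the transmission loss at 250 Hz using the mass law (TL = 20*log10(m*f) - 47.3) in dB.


Given values:
  m = 92.7 kg/m^2, f = 250 Hz
Formula: TL = 20 * log10(m * f) - 47.3
Compute m * f = 92.7 * 250 = 23175.0
Compute log10(23175.0) = 4.36502
Compute 20 * 4.36502 = 87.3004
TL = 87.3004 - 47.3 = 40.0

40.0 dB


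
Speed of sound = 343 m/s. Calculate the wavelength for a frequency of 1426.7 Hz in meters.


Given values:
  c = 343 m/s, f = 1426.7 Hz
Formula: lambda = c / f
lambda = 343 / 1426.7
lambda = 0.2404

0.2404 m


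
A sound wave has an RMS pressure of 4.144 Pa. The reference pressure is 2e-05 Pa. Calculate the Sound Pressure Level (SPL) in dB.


Given values:
  p = 4.144 Pa
  p_ref = 2e-05 Pa
Formula: SPL = 20 * log10(p / p_ref)
Compute ratio: p / p_ref = 4.144 / 2e-05 = 207200
Compute log10: log10(207200) = 5.31639
Multiply: SPL = 20 * 5.31639 = 106.33

106.33 dB


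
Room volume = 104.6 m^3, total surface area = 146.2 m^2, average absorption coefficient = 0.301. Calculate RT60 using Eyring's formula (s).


Given values:
  V = 104.6 m^3, S = 146.2 m^2, alpha = 0.301
Formula: RT60 = 0.161 * V / (-S * ln(1 - alpha))
Compute ln(1 - 0.301) = ln(0.699) = -0.358105
Denominator: -146.2 * -0.358105 = 52.355
Numerator: 0.161 * 104.6 = 16.8406
RT60 = 16.8406 / 52.355 = 0.322

0.322 s


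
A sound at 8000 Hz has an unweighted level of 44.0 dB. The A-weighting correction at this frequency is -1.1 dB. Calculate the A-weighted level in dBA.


Given values:
  SPL = 44.0 dB
  A-weighting at 8000 Hz = -1.1 dB
Formula: L_A = SPL + A_weight
L_A = 44.0 + (-1.1)
L_A = 42.9

42.9 dBA


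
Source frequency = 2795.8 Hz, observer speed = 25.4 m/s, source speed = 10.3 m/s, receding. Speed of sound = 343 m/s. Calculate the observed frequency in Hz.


Given values:
  f_s = 2795.8 Hz, v_o = 25.4 m/s, v_s = 10.3 m/s
  Direction: receding
Formula: f_o = f_s * (c - v_o) / (c + v_s)
Numerator: c - v_o = 343 - 25.4 = 317.6
Denominator: c + v_s = 343 + 10.3 = 353.3
f_o = 2795.8 * 317.6 / 353.3 = 2513.29

2513.29 Hz


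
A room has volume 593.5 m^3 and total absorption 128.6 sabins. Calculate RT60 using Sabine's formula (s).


Given values:
  V = 593.5 m^3
  A = 128.6 sabins
Formula: RT60 = 0.161 * V / A
Numerator: 0.161 * 593.5 = 95.5535
RT60 = 95.5535 / 128.6 = 0.743

0.743 s


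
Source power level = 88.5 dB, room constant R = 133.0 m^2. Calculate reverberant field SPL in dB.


Given values:
  Lw = 88.5 dB, R = 133.0 m^2
Formula: SPL = Lw + 10 * log10(4 / R)
Compute 4 / R = 4 / 133.0 = 0.030075
Compute 10 * log10(0.030075) = -15.2179
SPL = 88.5 + (-15.2179) = 73.28

73.28 dB


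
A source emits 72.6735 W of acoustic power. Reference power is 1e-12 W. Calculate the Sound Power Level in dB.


Given values:
  W = 72.6735 W
  W_ref = 1e-12 W
Formula: SWL = 10 * log10(W / W_ref)
Compute ratio: W / W_ref = 72673500000000
Compute log10: log10(72673500000000) = 13.861376
Multiply: SWL = 10 * 13.861376 = 138.61

138.61 dB


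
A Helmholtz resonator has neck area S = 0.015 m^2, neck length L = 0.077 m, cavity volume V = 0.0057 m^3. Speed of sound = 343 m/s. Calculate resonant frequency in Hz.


Given values:
  S = 0.015 m^2, L = 0.077 m, V = 0.0057 m^3, c = 343 m/s
Formula: f = (c / (2*pi)) * sqrt(S / (V * L))
Compute V * L = 0.0057 * 0.077 = 0.0004389
Compute S / (V * L) = 0.015 / 0.0004389 = 34.1763
Compute sqrt(34.1763) = 5.84605
Compute c / (2*pi) = 343 / 6.283185 = 54.590148
f = 54.590148 * 5.84605 = 319.14

319.14 Hz


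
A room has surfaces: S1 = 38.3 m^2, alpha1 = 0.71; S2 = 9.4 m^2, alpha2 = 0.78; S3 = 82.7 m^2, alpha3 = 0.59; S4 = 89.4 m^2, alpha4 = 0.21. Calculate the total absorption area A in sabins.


Given surfaces:
  Surface 1: 38.3 * 0.71 = 27.193
  Surface 2: 9.4 * 0.78 = 7.332
  Surface 3: 82.7 * 0.59 = 48.793
  Surface 4: 89.4 * 0.21 = 18.774
Formula: A = sum(Si * alpha_i)
A = 27.193 + 7.332 + 48.793 + 18.774
A = 102.09

102.09 sabins


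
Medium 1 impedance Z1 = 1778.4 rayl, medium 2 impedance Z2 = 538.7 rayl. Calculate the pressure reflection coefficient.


Given values:
  Z1 = 1778.4 rayl, Z2 = 538.7 rayl
Formula: R = (Z2 - Z1) / (Z2 + Z1)
Numerator: Z2 - Z1 = 538.7 - 1778.4 = -1239.7
Denominator: Z2 + Z1 = 538.7 + 1778.4 = 2317.1
R = -1239.7 / 2317.1 = -0.535

-0.535


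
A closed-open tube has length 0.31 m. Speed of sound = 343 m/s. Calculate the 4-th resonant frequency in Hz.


Given values:
  Tube type: closed-open, L = 0.31 m, c = 343 m/s, n = 4
Formula: f_n = (2n - 1) * c / (4 * L)
Compute 2n - 1 = 2*4 - 1 = 7
Compute 4 * L = 4 * 0.31 = 1.24
f = 7 * 343 / 1.24
f = 1936.29

1936.29 Hz


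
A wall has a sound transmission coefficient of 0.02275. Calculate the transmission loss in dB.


Given values:
  tau = 0.02275
Formula: TL = 10 * log10(1 / tau)
Compute 1 / tau = 1 / 0.02275 = 43.956
Compute log10(43.956) = 1.643018
TL = 10 * 1.643018 = 16.43

16.43 dB


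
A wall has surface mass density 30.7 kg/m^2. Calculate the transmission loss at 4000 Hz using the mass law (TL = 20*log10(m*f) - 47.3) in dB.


Given values:
  m = 30.7 kg/m^2, f = 4000 Hz
Formula: TL = 20 * log10(m * f) - 47.3
Compute m * f = 30.7 * 4000 = 122800.0
Compute log10(122800.0) = 5.089198
Compute 20 * 5.089198 = 101.784
TL = 101.784 - 47.3 = 54.48

54.48 dB


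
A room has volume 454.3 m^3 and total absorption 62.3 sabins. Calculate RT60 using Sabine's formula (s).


Given values:
  V = 454.3 m^3
  A = 62.3 sabins
Formula: RT60 = 0.161 * V / A
Numerator: 0.161 * 454.3 = 73.1423
RT60 = 73.1423 / 62.3 = 1.174

1.174 s


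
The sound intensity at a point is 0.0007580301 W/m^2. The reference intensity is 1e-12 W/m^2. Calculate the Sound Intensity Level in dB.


Given values:
  I = 0.0007580301 W/m^2
  I_ref = 1e-12 W/m^2
Formula: SIL = 10 * log10(I / I_ref)
Compute ratio: I / I_ref = 758030100
Compute log10: log10(758030100) = 8.879686
Multiply: SIL = 10 * 8.879686 = 88.8

88.8 dB


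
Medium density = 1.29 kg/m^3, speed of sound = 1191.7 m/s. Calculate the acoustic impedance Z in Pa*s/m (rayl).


Given values:
  rho = 1.29 kg/m^3
  c = 1191.7 m/s
Formula: Z = rho * c
Z = 1.29 * 1191.7
Z = 1537.29

1537.29 rayl


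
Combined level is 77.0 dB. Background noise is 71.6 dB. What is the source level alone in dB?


Given values:
  L_total = 77.0 dB, L_bg = 71.6 dB
Formula: L_source = 10 * log10(10^(L_total/10) - 10^(L_bg/10))
Convert to linear:
  10^(77.0/10) = 50118723.3627
  10^(71.6/10) = 14454397.7075
Difference: 50118723.3627 - 14454397.7075 = 35664325.6552
L_source = 10 * log10(35664325.6552) = 75.52

75.52 dB


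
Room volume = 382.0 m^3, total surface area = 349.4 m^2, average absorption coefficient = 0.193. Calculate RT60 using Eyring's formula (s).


Given values:
  V = 382.0 m^3, S = 349.4 m^2, alpha = 0.193
Formula: RT60 = 0.161 * V / (-S * ln(1 - alpha))
Compute ln(1 - 0.193) = ln(0.807) = -0.214432
Denominator: -349.4 * -0.214432 = 74.9225
Numerator: 0.161 * 382.0 = 61.502
RT60 = 61.502 / 74.9225 = 0.821

0.821 s


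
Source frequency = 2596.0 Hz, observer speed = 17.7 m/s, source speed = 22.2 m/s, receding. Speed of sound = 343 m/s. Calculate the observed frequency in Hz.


Given values:
  f_s = 2596.0 Hz, v_o = 17.7 m/s, v_s = 22.2 m/s
  Direction: receding
Formula: f_o = f_s * (c - v_o) / (c + v_s)
Numerator: c - v_o = 343 - 17.7 = 325.3
Denominator: c + v_s = 343 + 22.2 = 365.2
f_o = 2596.0 * 325.3 / 365.2 = 2312.37

2312.37 Hz


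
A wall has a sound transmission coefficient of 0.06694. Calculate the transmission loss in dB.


Given values:
  tau = 0.06694
Formula: TL = 10 * log10(1 / tau)
Compute 1 / tau = 1 / 0.06694 = 14.9388
Compute log10(14.9388) = 1.174316
TL = 10 * 1.174316 = 11.74

11.74 dB


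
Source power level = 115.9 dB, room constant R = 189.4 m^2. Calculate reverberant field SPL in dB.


Given values:
  Lw = 115.9 dB, R = 189.4 m^2
Formula: SPL = Lw + 10 * log10(4 / R)
Compute 4 / R = 4 / 189.4 = 0.021119
Compute 10 * log10(0.021119) = -16.7533
SPL = 115.9 + (-16.7533) = 99.15

99.15 dB


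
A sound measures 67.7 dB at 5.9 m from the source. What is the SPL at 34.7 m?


Given values:
  SPL1 = 67.7 dB, r1 = 5.9 m, r2 = 34.7 m
Formula: SPL2 = SPL1 - 20 * log10(r2 / r1)
Compute ratio: r2 / r1 = 34.7 / 5.9 = 5.8814
Compute log10: log10(5.8814) = 0.769481
Compute drop: 20 * 0.769481 = 15.3896
SPL2 = 67.7 - 15.3896 = 52.31

52.31 dB


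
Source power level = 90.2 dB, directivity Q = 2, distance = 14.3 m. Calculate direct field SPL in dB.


Given values:
  Lw = 90.2 dB, Q = 2, r = 14.3 m
Formula: SPL = Lw + 10 * log10(Q / (4 * pi * r^2))
Compute 4 * pi * r^2 = 4 * pi * 14.3^2 = 2569.6971
Compute Q / denom = 2 / 2569.6971 = 0.0007783
Compute 10 * log10(0.0007783) = -31.0885
SPL = 90.2 + (-31.0885) = 59.11

59.11 dB


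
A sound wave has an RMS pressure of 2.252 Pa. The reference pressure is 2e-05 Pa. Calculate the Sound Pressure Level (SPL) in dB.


Given values:
  p = 2.252 Pa
  p_ref = 2e-05 Pa
Formula: SPL = 20 * log10(p / p_ref)
Compute ratio: p / p_ref = 2.252 / 2e-05 = 112600
Compute log10: log10(112600) = 5.051538
Multiply: SPL = 20 * 5.051538 = 101.03

101.03 dB


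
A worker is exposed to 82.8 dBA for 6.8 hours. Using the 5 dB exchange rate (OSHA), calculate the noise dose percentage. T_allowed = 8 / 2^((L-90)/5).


Given values:
  L = 82.8 dBA, T = 6.8 hours
Formula: T_allowed = 8 / 2^((L - 90) / 5)
Compute exponent: (82.8 - 90) / 5 = -1.44
Compute 2^(-1.44) = 0.368567
T_allowed = 8 / 0.368567 = 21.705687 hours
Dose = (T / T_allowed) * 100
Dose = (6.8 / 21.705687) * 100 = 31.33

31.33 %


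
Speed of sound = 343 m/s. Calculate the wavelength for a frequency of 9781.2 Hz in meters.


Given values:
  c = 343 m/s, f = 9781.2 Hz
Formula: lambda = c / f
lambda = 343 / 9781.2
lambda = 0.0351

0.0351 m


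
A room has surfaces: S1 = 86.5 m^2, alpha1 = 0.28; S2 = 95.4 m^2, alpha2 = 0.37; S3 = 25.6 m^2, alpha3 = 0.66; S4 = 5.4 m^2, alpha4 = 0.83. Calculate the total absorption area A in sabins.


Given surfaces:
  Surface 1: 86.5 * 0.28 = 24.22
  Surface 2: 95.4 * 0.37 = 35.298
  Surface 3: 25.6 * 0.66 = 16.896
  Surface 4: 5.4 * 0.83 = 4.482
Formula: A = sum(Si * alpha_i)
A = 24.22 + 35.298 + 16.896 + 4.482
A = 80.9

80.9 sabins


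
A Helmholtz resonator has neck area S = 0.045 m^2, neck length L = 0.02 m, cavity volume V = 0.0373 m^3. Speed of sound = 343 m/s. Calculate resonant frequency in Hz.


Given values:
  S = 0.045 m^2, L = 0.02 m, V = 0.0373 m^3, c = 343 m/s
Formula: f = (c / (2*pi)) * sqrt(S / (V * L))
Compute V * L = 0.0373 * 0.02 = 0.000746
Compute S / (V * L) = 0.045 / 0.000746 = 60.3217
Compute sqrt(60.3217) = 7.766705
Compute c / (2*pi) = 343 / 6.283185 = 54.590148
f = 54.590148 * 7.766705 = 423.99

423.99 Hz


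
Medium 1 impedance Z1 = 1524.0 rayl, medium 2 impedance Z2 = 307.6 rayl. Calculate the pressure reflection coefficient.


Given values:
  Z1 = 1524.0 rayl, Z2 = 307.6 rayl
Formula: R = (Z2 - Z1) / (Z2 + Z1)
Numerator: Z2 - Z1 = 307.6 - 1524.0 = -1216.4
Denominator: Z2 + Z1 = 307.6 + 1524.0 = 1831.6
R = -1216.4 / 1831.6 = -0.6641

-0.6641


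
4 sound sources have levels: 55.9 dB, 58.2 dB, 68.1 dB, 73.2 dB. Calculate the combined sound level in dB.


Formula: L_total = 10 * log10( sum(10^(Li/10)) )
  Source 1: 10^(55.9/10) = 389045.145
  Source 2: 10^(58.2/10) = 660693.448
  Source 3: 10^(68.1/10) = 6456542.2903
  Source 4: 10^(73.2/10) = 20892961.3085
Sum of linear values = 28399242.1918
L_total = 10 * log10(28399242.1918) = 74.53

74.53 dB


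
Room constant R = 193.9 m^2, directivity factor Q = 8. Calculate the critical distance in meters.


Given values:
  R = 193.9 m^2, Q = 8
Formula: d_c = 0.141 * sqrt(Q * R)
Compute Q * R = 8 * 193.9 = 1551.2
Compute sqrt(1551.2) = 39.3853
d_c = 0.141 * 39.3853 = 5.553

5.553 m


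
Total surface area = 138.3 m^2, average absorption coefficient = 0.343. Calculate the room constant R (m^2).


Given values:
  S = 138.3 m^2, alpha = 0.343
Formula: R = S * alpha / (1 - alpha)
Numerator: 138.3 * 0.343 = 47.4369
Denominator: 1 - 0.343 = 0.657
R = 47.4369 / 0.657 = 72.2

72.2 m^2


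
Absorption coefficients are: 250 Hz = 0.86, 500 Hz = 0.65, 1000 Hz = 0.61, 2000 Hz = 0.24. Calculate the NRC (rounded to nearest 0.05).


Given values:
  a_250 = 0.86, a_500 = 0.65
  a_1000 = 0.61, a_2000 = 0.24
Formula: NRC = (a250 + a500 + a1000 + a2000) / 4
Sum = 0.86 + 0.65 + 0.61 + 0.24 = 2.36
NRC = 2.36 / 4 = 0.59
Rounded to nearest 0.05: 0.6

0.6


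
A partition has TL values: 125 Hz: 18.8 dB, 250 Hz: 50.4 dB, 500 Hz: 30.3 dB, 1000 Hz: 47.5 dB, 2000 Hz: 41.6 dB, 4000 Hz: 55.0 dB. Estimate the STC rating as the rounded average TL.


Given TL values at each frequency:
  125 Hz: 18.8 dB
  250 Hz: 50.4 dB
  500 Hz: 30.3 dB
  1000 Hz: 47.5 dB
  2000 Hz: 41.6 dB
  4000 Hz: 55.0 dB
Formula: STC ~ round(average of TL values)
Sum = 18.8 + 50.4 + 30.3 + 47.5 + 41.6 + 55.0 = 243.6
Average = 243.6 / 6 = 40.6
Rounded: 41

41


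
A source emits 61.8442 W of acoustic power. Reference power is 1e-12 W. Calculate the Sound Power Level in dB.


Given values:
  W = 61.8442 W
  W_ref = 1e-12 W
Formula: SWL = 10 * log10(W / W_ref)
Compute ratio: W / W_ref = 61844200000000
Compute log10: log10(61844200000000) = 13.791299
Multiply: SWL = 10 * 13.791299 = 137.91

137.91 dB


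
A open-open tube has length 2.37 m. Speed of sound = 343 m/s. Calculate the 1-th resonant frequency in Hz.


Given values:
  Tube type: open-open, L = 2.37 m, c = 343 m/s, n = 1
Formula: f_n = n * c / (2 * L)
Compute 2 * L = 2 * 2.37 = 4.74
f = 1 * 343 / 4.74
f = 72.36

72.36 Hz


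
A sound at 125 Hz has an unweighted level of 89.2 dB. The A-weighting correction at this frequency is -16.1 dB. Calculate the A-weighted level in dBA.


Given values:
  SPL = 89.2 dB
  A-weighting at 125 Hz = -16.1 dB
Formula: L_A = SPL + A_weight
L_A = 89.2 + (-16.1)
L_A = 73.1

73.1 dBA


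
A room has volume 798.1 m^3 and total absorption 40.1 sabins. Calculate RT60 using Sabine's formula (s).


Given values:
  V = 798.1 m^3
  A = 40.1 sabins
Formula: RT60 = 0.161 * V / A
Numerator: 0.161 * 798.1 = 128.4941
RT60 = 128.4941 / 40.1 = 3.204

3.204 s


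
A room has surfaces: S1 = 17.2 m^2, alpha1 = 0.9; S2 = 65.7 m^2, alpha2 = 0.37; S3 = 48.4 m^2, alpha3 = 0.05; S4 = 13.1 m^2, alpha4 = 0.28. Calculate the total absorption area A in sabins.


Given surfaces:
  Surface 1: 17.2 * 0.9 = 15.48
  Surface 2: 65.7 * 0.37 = 24.309
  Surface 3: 48.4 * 0.05 = 2.42
  Surface 4: 13.1 * 0.28 = 3.668
Formula: A = sum(Si * alpha_i)
A = 15.48 + 24.309 + 2.42 + 3.668
A = 45.88

45.88 sabins


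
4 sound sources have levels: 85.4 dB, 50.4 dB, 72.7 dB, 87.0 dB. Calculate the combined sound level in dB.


Formula: L_total = 10 * log10( sum(10^(Li/10)) )
  Source 1: 10^(85.4/10) = 346736850.4525
  Source 2: 10^(50.4/10) = 109647.8196
  Source 3: 10^(72.7/10) = 18620871.3666
  Source 4: 10^(87.0/10) = 501187233.6273
Sum of linear values = 866654603.266
L_total = 10 * log10(866654603.266) = 89.38

89.38 dB


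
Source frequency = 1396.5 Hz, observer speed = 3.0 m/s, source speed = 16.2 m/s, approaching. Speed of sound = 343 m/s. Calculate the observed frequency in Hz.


Given values:
  f_s = 1396.5 Hz, v_o = 3.0 m/s, v_s = 16.2 m/s
  Direction: approaching
Formula: f_o = f_s * (c + v_o) / (c - v_s)
Numerator: c + v_o = 343 + 3.0 = 346.0
Denominator: c - v_s = 343 - 16.2 = 326.8
f_o = 1396.5 * 346.0 / 326.8 = 1478.55

1478.55 Hz


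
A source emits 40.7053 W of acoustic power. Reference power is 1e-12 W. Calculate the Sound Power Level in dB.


Given values:
  W = 40.7053 W
  W_ref = 1e-12 W
Formula: SWL = 10 * log10(W / W_ref)
Compute ratio: W / W_ref = 40705300000000
Compute log10: log10(40705300000000) = 13.609651
Multiply: SWL = 10 * 13.609651 = 136.1

136.1 dB


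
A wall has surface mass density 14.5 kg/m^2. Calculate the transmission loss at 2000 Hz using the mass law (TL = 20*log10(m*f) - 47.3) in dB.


Given values:
  m = 14.5 kg/m^2, f = 2000 Hz
Formula: TL = 20 * log10(m * f) - 47.3
Compute m * f = 14.5 * 2000 = 29000.0
Compute log10(29000.0) = 4.462398
Compute 20 * 4.462398 = 89.248
TL = 89.248 - 47.3 = 41.95

41.95 dB


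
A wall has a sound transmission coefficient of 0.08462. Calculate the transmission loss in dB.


Given values:
  tau = 0.08462
Formula: TL = 10 * log10(1 / tau)
Compute 1 / tau = 1 / 0.08462 = 11.8175
Compute log10(11.8175) = 1.072526
TL = 10 * 1.072526 = 10.73

10.73 dB


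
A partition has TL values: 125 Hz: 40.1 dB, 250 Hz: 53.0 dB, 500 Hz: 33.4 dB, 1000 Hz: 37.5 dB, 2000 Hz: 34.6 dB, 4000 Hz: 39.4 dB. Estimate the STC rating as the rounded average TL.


Given TL values at each frequency:
  125 Hz: 40.1 dB
  250 Hz: 53.0 dB
  500 Hz: 33.4 dB
  1000 Hz: 37.5 dB
  2000 Hz: 34.6 dB
  4000 Hz: 39.4 dB
Formula: STC ~ round(average of TL values)
Sum = 40.1 + 53.0 + 33.4 + 37.5 + 34.6 + 39.4 = 238.0
Average = 238.0 / 6 = 39.67
Rounded: 40

40


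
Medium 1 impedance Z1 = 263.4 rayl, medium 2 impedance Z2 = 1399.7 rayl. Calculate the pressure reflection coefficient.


Given values:
  Z1 = 263.4 rayl, Z2 = 1399.7 rayl
Formula: R = (Z2 - Z1) / (Z2 + Z1)
Numerator: Z2 - Z1 = 1399.7 - 263.4 = 1136.3
Denominator: Z2 + Z1 = 1399.7 + 263.4 = 1663.1
R = 1136.3 / 1663.1 = 0.6832

0.6832


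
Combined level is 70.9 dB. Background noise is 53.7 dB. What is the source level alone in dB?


Given values:
  L_total = 70.9 dB, L_bg = 53.7 dB
Formula: L_source = 10 * log10(10^(L_total/10) - 10^(L_bg/10))
Convert to linear:
  10^(70.9/10) = 12302687.7081
  10^(53.7/10) = 234422.8815
Difference: 12302687.7081 - 234422.8815 = 12068264.8266
L_source = 10 * log10(12068264.8266) = 70.82

70.82 dB


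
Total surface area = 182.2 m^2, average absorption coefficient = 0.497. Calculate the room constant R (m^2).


Given values:
  S = 182.2 m^2, alpha = 0.497
Formula: R = S * alpha / (1 - alpha)
Numerator: 182.2 * 0.497 = 90.5534
Denominator: 1 - 0.497 = 0.503
R = 90.5534 / 0.503 = 180.03

180.03 m^2


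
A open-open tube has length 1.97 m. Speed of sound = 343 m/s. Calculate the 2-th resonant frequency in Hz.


Given values:
  Tube type: open-open, L = 1.97 m, c = 343 m/s, n = 2
Formula: f_n = n * c / (2 * L)
Compute 2 * L = 2 * 1.97 = 3.94
f = 2 * 343 / 3.94
f = 174.11

174.11 Hz


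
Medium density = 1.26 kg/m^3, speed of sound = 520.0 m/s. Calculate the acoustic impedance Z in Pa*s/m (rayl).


Given values:
  rho = 1.26 kg/m^3
  c = 520.0 m/s
Formula: Z = rho * c
Z = 1.26 * 520.0
Z = 655.2

655.2 rayl


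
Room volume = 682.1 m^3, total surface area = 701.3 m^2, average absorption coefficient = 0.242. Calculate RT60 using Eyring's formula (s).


Given values:
  V = 682.1 m^3, S = 701.3 m^2, alpha = 0.242
Formula: RT60 = 0.161 * V / (-S * ln(1 - alpha))
Compute ln(1 - 0.242) = ln(0.758) = -0.277072
Denominator: -701.3 * -0.277072 = 194.3106
Numerator: 0.161 * 682.1 = 109.8181
RT60 = 109.8181 / 194.3106 = 0.565

0.565 s


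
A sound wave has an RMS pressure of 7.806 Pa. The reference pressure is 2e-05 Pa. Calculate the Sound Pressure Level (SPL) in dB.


Given values:
  p = 7.806 Pa
  p_ref = 2e-05 Pa
Formula: SPL = 20 * log10(p / p_ref)
Compute ratio: p / p_ref = 7.806 / 2e-05 = 390300
Compute log10: log10(390300) = 5.591399
Multiply: SPL = 20 * 5.591399 = 111.83

111.83 dB


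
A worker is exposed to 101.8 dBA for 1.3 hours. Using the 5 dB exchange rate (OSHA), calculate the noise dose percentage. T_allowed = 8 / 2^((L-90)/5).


Given values:
  L = 101.8 dBA, T = 1.3 hours
Formula: T_allowed = 8 / 2^((L - 90) / 5)
Compute exponent: (101.8 - 90) / 5 = 2.36
Compute 2^(2.36) = 5.133704
T_allowed = 8 / 5.133704 = 1.558329 hours
Dose = (T / T_allowed) * 100
Dose = (1.3 / 1.558329) * 100 = 83.42

83.42 %


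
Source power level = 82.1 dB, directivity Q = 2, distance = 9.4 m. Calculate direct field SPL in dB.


Given values:
  Lw = 82.1 dB, Q = 2, r = 9.4 m
Formula: SPL = Lw + 10 * log10(Q / (4 * pi * r^2))
Compute 4 * pi * r^2 = 4 * pi * 9.4^2 = 1110.3645
Compute Q / denom = 2 / 1110.3645 = 0.00180121
Compute 10 * log10(0.00180121) = -27.4444
SPL = 82.1 + (-27.4444) = 54.66

54.66 dB


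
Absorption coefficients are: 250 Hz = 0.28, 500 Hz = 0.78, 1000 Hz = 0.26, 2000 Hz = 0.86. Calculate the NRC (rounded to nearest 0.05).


Given values:
  a_250 = 0.28, a_500 = 0.78
  a_1000 = 0.26, a_2000 = 0.86
Formula: NRC = (a250 + a500 + a1000 + a2000) / 4
Sum = 0.28 + 0.78 + 0.26 + 0.86 = 2.18
NRC = 2.18 / 4 = 0.545
Rounded to nearest 0.05: 0.55

0.55


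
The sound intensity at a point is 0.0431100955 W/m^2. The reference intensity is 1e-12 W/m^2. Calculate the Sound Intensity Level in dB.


Given values:
  I = 0.0431100955 W/m^2
  I_ref = 1e-12 W/m^2
Formula: SIL = 10 * log10(I / I_ref)
Compute ratio: I / I_ref = 43110095500
Compute log10: log10(43110095500) = 10.634579
Multiply: SIL = 10 * 10.634579 = 106.35

106.35 dB


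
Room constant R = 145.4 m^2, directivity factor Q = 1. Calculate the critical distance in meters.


Given values:
  R = 145.4 m^2, Q = 1
Formula: d_c = 0.141 * sqrt(Q * R)
Compute Q * R = 1 * 145.4 = 145.4
Compute sqrt(145.4) = 12.0582
d_c = 0.141 * 12.0582 = 1.7

1.7 m


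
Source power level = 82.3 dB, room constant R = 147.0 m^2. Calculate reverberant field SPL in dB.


Given values:
  Lw = 82.3 dB, R = 147.0 m^2
Formula: SPL = Lw + 10 * log10(4 / R)
Compute 4 / R = 4 / 147.0 = 0.027211
Compute 10 * log10(0.027211) = -15.6526
SPL = 82.3 + (-15.6526) = 66.65

66.65 dB


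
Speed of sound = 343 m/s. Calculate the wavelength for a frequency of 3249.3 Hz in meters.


Given values:
  c = 343 m/s, f = 3249.3 Hz
Formula: lambda = c / f
lambda = 343 / 3249.3
lambda = 0.1056

0.1056 m


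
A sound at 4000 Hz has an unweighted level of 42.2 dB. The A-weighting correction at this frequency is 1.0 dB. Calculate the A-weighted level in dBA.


Given values:
  SPL = 42.2 dB
  A-weighting at 4000 Hz = 1.0 dB
Formula: L_A = SPL + A_weight
L_A = 42.2 + (1.0)
L_A = 43.2

43.2 dBA


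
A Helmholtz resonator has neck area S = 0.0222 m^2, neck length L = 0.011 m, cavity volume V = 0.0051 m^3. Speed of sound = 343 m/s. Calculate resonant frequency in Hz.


Given values:
  S = 0.0222 m^2, L = 0.011 m, V = 0.0051 m^3, c = 343 m/s
Formula: f = (c / (2*pi)) * sqrt(S / (V * L))
Compute V * L = 0.0051 * 0.011 = 5.61e-05
Compute S / (V * L) = 0.0222 / 5.61e-05 = 395.7219
Compute sqrt(395.7219) = 19.89276
Compute c / (2*pi) = 343 / 6.283185 = 54.590148
f = 54.590148 * 19.89276 = 1085.95

1085.95 Hz


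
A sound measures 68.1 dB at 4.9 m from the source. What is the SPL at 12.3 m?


Given values:
  SPL1 = 68.1 dB, r1 = 4.9 m, r2 = 12.3 m
Formula: SPL2 = SPL1 - 20 * log10(r2 / r1)
Compute ratio: r2 / r1 = 12.3 / 4.9 = 2.5102
Compute log10: log10(2.5102) = 0.399708
Compute drop: 20 * 0.399708 = 7.9942
SPL2 = 68.1 - 7.9942 = 60.11

60.11 dB


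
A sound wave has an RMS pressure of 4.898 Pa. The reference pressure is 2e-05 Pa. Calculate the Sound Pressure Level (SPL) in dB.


Given values:
  p = 4.898 Pa
  p_ref = 2e-05 Pa
Formula: SPL = 20 * log10(p / p_ref)
Compute ratio: p / p_ref = 4.898 / 2e-05 = 244900
Compute log10: log10(244900) = 5.388989
Multiply: SPL = 20 * 5.388989 = 107.78

107.78 dB


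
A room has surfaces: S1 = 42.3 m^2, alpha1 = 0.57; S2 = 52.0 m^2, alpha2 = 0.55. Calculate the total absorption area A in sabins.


Given surfaces:
  Surface 1: 42.3 * 0.57 = 24.111
  Surface 2: 52.0 * 0.55 = 28.6
Formula: A = sum(Si * alpha_i)
A = 24.111 + 28.6
A = 52.71

52.71 sabins


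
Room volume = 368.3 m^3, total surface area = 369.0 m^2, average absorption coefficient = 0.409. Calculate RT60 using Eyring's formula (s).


Given values:
  V = 368.3 m^3, S = 369.0 m^2, alpha = 0.409
Formula: RT60 = 0.161 * V / (-S * ln(1 - alpha))
Compute ln(1 - 0.409) = ln(0.591) = -0.525939
Denominator: -369.0 * -0.525939 = 194.0715
Numerator: 0.161 * 368.3 = 59.2963
RT60 = 59.2963 / 194.0715 = 0.306

0.306 s


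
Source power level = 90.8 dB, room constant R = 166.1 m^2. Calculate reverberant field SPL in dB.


Given values:
  Lw = 90.8 dB, R = 166.1 m^2
Formula: SPL = Lw + 10 * log10(4 / R)
Compute 4 / R = 4 / 166.1 = 0.024082
Compute 10 * log10(0.024082) = -16.1831
SPL = 90.8 + (-16.1831) = 74.62

74.62 dB


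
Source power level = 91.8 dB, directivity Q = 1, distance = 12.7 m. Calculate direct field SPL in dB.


Given values:
  Lw = 91.8 dB, Q = 1, r = 12.7 m
Formula: SPL = Lw + 10 * log10(Q / (4 * pi * r^2))
Compute 4 * pi * r^2 = 4 * pi * 12.7^2 = 2026.8299
Compute Q / denom = 1 / 2026.8299 = 0.00049338
Compute 10 * log10(0.00049338) = -33.0682
SPL = 91.8 + (-33.0682) = 58.73

58.73 dB


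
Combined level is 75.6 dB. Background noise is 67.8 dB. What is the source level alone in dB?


Given values:
  L_total = 75.6 dB, L_bg = 67.8 dB
Formula: L_source = 10 * log10(10^(L_total/10) - 10^(L_bg/10))
Convert to linear:
  10^(75.6/10) = 36307805.477
  10^(67.8/10) = 6025595.8607
Difference: 36307805.477 - 6025595.8607 = 30282209.6163
L_source = 10 * log10(30282209.6163) = 74.81

74.81 dB


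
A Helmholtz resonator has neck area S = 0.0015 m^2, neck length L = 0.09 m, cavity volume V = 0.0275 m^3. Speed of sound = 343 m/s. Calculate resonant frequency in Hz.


Given values:
  S = 0.0015 m^2, L = 0.09 m, V = 0.0275 m^3, c = 343 m/s
Formula: f = (c / (2*pi)) * sqrt(S / (V * L))
Compute V * L = 0.0275 * 0.09 = 0.002475
Compute S / (V * L) = 0.0015 / 0.002475 = 0.6061
Compute sqrt(0.6061) = 0.778524
Compute c / (2*pi) = 343 / 6.283185 = 54.590148
f = 54.590148 * 0.778524 = 42.5

42.5 Hz


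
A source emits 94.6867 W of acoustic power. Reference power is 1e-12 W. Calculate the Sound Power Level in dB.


Given values:
  W = 94.6867 W
  W_ref = 1e-12 W
Formula: SWL = 10 * log10(W / W_ref)
Compute ratio: W / W_ref = 94686700000000
Compute log10: log10(94686700000000) = 13.976289
Multiply: SWL = 10 * 13.976289 = 139.76

139.76 dB


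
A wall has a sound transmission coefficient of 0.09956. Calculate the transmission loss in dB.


Given values:
  tau = 0.09956
Formula: TL = 10 * log10(1 / tau)
Compute 1 / tau = 1 / 0.09956 = 10.0442
Compute log10(10.0442) = 1.001915
TL = 10 * 1.001915 = 10.02

10.02 dB


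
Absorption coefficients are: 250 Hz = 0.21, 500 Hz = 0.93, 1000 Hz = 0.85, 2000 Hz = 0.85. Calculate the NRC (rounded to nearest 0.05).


Given values:
  a_250 = 0.21, a_500 = 0.93
  a_1000 = 0.85, a_2000 = 0.85
Formula: NRC = (a250 + a500 + a1000 + a2000) / 4
Sum = 0.21 + 0.93 + 0.85 + 0.85 = 2.84
NRC = 2.84 / 4 = 0.71
Rounded to nearest 0.05: 0.7

0.7


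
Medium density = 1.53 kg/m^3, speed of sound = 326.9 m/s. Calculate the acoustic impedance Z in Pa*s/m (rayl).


Given values:
  rho = 1.53 kg/m^3
  c = 326.9 m/s
Formula: Z = rho * c
Z = 1.53 * 326.9
Z = 500.16

500.16 rayl


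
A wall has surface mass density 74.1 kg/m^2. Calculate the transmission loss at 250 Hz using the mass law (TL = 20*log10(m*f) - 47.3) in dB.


Given values:
  m = 74.1 kg/m^2, f = 250 Hz
Formula: TL = 20 * log10(m * f) - 47.3
Compute m * f = 74.1 * 250 = 18525.0
Compute log10(18525.0) = 4.267758
Compute 20 * 4.267758 = 85.3552
TL = 85.3552 - 47.3 = 38.06

38.06 dB


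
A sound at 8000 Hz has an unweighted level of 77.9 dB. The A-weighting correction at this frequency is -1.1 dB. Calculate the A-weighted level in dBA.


Given values:
  SPL = 77.9 dB
  A-weighting at 8000 Hz = -1.1 dB
Formula: L_A = SPL + A_weight
L_A = 77.9 + (-1.1)
L_A = 76.8

76.8 dBA


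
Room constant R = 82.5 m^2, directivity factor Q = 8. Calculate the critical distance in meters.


Given values:
  R = 82.5 m^2, Q = 8
Formula: d_c = 0.141 * sqrt(Q * R)
Compute Q * R = 8 * 82.5 = 660.0
Compute sqrt(660.0) = 25.6905
d_c = 0.141 * 25.6905 = 3.622

3.622 m


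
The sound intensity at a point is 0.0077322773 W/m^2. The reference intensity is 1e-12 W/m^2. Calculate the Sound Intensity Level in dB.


Given values:
  I = 0.0077322773 W/m^2
  I_ref = 1e-12 W/m^2
Formula: SIL = 10 * log10(I / I_ref)
Compute ratio: I / I_ref = 7732277300
Compute log10: log10(7732277300) = 9.888307
Multiply: SIL = 10 * 9.888307 = 98.88

98.88 dB


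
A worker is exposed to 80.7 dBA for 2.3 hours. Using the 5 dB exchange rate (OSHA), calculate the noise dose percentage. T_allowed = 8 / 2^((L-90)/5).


Given values:
  L = 80.7 dBA, T = 2.3 hours
Formula: T_allowed = 8 / 2^((L - 90) / 5)
Compute exponent: (80.7 - 90) / 5 = -1.86
Compute 2^(-1.86) = 0.275476
T_allowed = 8 / 0.275476 = 29.040642 hours
Dose = (T / T_allowed) * 100
Dose = (2.3 / 29.040642) * 100 = 7.92

7.92 %
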